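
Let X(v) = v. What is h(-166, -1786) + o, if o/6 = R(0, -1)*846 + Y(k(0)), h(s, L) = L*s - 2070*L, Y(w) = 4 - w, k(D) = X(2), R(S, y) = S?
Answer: 3993508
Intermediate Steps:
k(D) = 2
h(s, L) = -2070*L + L*s
o = 12 (o = 6*(0*846 + (4 - 1*2)) = 6*(0 + (4 - 2)) = 6*(0 + 2) = 6*2 = 12)
h(-166, -1786) + o = -1786*(-2070 - 166) + 12 = -1786*(-2236) + 12 = 3993496 + 12 = 3993508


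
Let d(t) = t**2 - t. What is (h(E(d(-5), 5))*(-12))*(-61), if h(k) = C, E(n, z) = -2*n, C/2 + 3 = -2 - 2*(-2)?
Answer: -1464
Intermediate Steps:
C = -2 (C = -6 + 2*(-2 - 2*(-2)) = -6 + 2*(-2 + 4) = -6 + 2*2 = -6 + 4 = -2)
h(k) = -2
(h(E(d(-5), 5))*(-12))*(-61) = -2*(-12)*(-61) = 24*(-61) = -1464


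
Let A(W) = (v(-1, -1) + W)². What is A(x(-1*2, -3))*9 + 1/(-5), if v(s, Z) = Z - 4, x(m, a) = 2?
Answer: 404/5 ≈ 80.800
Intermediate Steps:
v(s, Z) = -4 + Z
A(W) = (-5 + W)² (A(W) = ((-4 - 1) + W)² = (-5 + W)²)
A(x(-1*2, -3))*9 + 1/(-5) = (-5 + 2)²*9 + 1/(-5) = (-3)²*9 - ⅕ = 9*9 - ⅕ = 81 - ⅕ = 404/5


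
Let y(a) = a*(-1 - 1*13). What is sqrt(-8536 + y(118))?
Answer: 6*I*sqrt(283) ≈ 100.94*I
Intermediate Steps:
y(a) = -14*a (y(a) = a*(-1 - 13) = a*(-14) = -14*a)
sqrt(-8536 + y(118)) = sqrt(-8536 - 14*118) = sqrt(-8536 - 1652) = sqrt(-10188) = 6*I*sqrt(283)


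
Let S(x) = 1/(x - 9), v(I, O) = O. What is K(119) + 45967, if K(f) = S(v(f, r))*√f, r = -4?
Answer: 45967 - √119/13 ≈ 45966.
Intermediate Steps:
S(x) = 1/(-9 + x)
K(f) = -√f/13 (K(f) = √f/(-9 - 4) = √f/(-13) = -√f/13)
K(119) + 45967 = -√119/13 + 45967 = 45967 - √119/13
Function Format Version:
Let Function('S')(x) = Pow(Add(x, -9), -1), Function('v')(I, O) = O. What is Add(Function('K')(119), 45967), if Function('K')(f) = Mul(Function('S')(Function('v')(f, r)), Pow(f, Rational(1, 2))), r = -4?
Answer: Add(45967, Mul(Rational(-1, 13), Pow(119, Rational(1, 2)))) ≈ 45966.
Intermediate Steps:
Function('S')(x) = Pow(Add(-9, x), -1)
Function('K')(f) = Mul(Rational(-1, 13), Pow(f, Rational(1, 2))) (Function('K')(f) = Mul(Pow(Add(-9, -4), -1), Pow(f, Rational(1, 2))) = Mul(Pow(-13, -1), Pow(f, Rational(1, 2))) = Mul(Rational(-1, 13), Pow(f, Rational(1, 2))))
Add(Function('K')(119), 45967) = Add(Mul(Rational(-1, 13), Pow(119, Rational(1, 2))), 45967) = Add(45967, Mul(Rational(-1, 13), Pow(119, Rational(1, 2))))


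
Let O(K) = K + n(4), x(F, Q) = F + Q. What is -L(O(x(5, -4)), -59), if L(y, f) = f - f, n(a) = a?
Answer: 0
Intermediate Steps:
O(K) = 4 + K (O(K) = K + 4 = 4 + K)
L(y, f) = 0
-L(O(x(5, -4)), -59) = -1*0 = 0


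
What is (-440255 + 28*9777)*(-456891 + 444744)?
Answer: 2022463353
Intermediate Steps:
(-440255 + 28*9777)*(-456891 + 444744) = (-440255 + 273756)*(-12147) = -166499*(-12147) = 2022463353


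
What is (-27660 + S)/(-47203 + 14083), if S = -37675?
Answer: 13067/6624 ≈ 1.9727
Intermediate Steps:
(-27660 + S)/(-47203 + 14083) = (-27660 - 37675)/(-47203 + 14083) = -65335/(-33120) = -65335*(-1/33120) = 13067/6624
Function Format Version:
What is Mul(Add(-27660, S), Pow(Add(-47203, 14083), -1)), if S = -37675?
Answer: Rational(13067, 6624) ≈ 1.9727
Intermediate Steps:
Mul(Add(-27660, S), Pow(Add(-47203, 14083), -1)) = Mul(Add(-27660, -37675), Pow(Add(-47203, 14083), -1)) = Mul(-65335, Pow(-33120, -1)) = Mul(-65335, Rational(-1, 33120)) = Rational(13067, 6624)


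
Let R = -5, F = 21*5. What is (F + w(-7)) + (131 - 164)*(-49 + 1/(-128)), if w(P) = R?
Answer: 219809/128 ≈ 1717.3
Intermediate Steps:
F = 105
w(P) = -5
(F + w(-7)) + (131 - 164)*(-49 + 1/(-128)) = (105 - 5) + (131 - 164)*(-49 + 1/(-128)) = 100 - 33*(-49 - 1/128) = 100 - 33*(-6273/128) = 100 + 207009/128 = 219809/128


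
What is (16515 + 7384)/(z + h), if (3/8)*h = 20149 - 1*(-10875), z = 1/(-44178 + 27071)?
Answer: 1226520579/4245820541 ≈ 0.28888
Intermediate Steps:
z = -1/17107 (z = 1/(-17107) = -1/17107 ≈ -5.8456e-5)
h = 248192/3 (h = 8*(20149 - 1*(-10875))/3 = 8*(20149 + 10875)/3 = (8/3)*31024 = 248192/3 ≈ 82731.)
(16515 + 7384)/(z + h) = (16515 + 7384)/(-1/17107 + 248192/3) = 23899/(4245820541/51321) = 23899*(51321/4245820541) = 1226520579/4245820541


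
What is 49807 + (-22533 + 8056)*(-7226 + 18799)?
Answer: -167492514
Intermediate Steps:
49807 + (-22533 + 8056)*(-7226 + 18799) = 49807 - 14477*11573 = 49807 - 167542321 = -167492514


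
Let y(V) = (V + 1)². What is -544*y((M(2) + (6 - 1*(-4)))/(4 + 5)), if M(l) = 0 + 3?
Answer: -263296/81 ≈ -3250.6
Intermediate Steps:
M(l) = 3
y(V) = (1 + V)²
-544*y((M(2) + (6 - 1*(-4)))/(4 + 5)) = -544*(1 + (3 + (6 - 1*(-4)))/(4 + 5))² = -544*(1 + (3 + (6 + 4))/9)² = -544*(1 + (3 + 10)*(⅑))² = -544*(1 + 13*(⅑))² = -544*(1 + 13/9)² = -544*(22/9)² = -544*484/81 = -263296/81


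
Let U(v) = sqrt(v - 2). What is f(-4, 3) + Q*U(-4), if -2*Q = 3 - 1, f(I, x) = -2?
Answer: -2 - I*sqrt(6) ≈ -2.0 - 2.4495*I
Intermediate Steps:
U(v) = sqrt(-2 + v)
Q = -1 (Q = -(3 - 1)/2 = -1/2*2 = -1)
f(-4, 3) + Q*U(-4) = -2 - sqrt(-2 - 4) = -2 - sqrt(-6) = -2 - I*sqrt(6)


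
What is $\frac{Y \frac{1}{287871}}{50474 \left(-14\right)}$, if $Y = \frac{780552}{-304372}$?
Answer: $\frac{32523}{2579806494961318} \approx 1.2607 \cdot 10^{-11}$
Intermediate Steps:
$Y = - \frac{195138}{76093}$ ($Y = 780552 \left(- \frac{1}{304372}\right) = - \frac{195138}{76093} \approx -2.5645$)
$\frac{Y \frac{1}{287871}}{50474 \left(-14\right)} = \frac{\left(- \frac{195138}{76093}\right) \frac{1}{287871}}{50474 \left(-14\right)} = \frac{\left(- \frac{195138}{76093}\right) \frac{1}{287871}}{-706636} = \left(- \frac{65046}{7301656001}\right) \left(- \frac{1}{706636}\right) = \frac{32523}{2579806494961318}$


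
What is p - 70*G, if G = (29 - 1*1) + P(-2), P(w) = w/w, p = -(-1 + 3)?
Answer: -2032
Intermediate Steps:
p = -2 (p = -1*2 = -2)
P(w) = 1
G = 29 (G = (29 - 1*1) + 1 = (29 - 1) + 1 = 28 + 1 = 29)
p - 70*G = -2 - 70*29 = -2 - 2030 = -2032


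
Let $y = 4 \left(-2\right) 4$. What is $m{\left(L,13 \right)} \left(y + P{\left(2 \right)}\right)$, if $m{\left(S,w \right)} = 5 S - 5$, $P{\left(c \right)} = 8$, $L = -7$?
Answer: $960$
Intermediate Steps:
$y = -32$ ($y = \left(-8\right) 4 = -32$)
$m{\left(S,w \right)} = -5 + 5 S$
$m{\left(L,13 \right)} \left(y + P{\left(2 \right)}\right) = \left(-5 + 5 \left(-7\right)\right) \left(-32 + 8\right) = \left(-5 - 35\right) \left(-24\right) = \left(-40\right) \left(-24\right) = 960$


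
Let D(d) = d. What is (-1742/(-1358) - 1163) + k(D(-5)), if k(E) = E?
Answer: -792201/679 ≈ -1166.7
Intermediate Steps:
(-1742/(-1358) - 1163) + k(D(-5)) = (-1742/(-1358) - 1163) - 5 = (-1742*(-1/1358) - 1163) - 5 = (871/679 - 1163) - 5 = -788806/679 - 5 = -792201/679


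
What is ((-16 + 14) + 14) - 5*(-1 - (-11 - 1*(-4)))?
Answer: -18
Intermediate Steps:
((-16 + 14) + 14) - 5*(-1 - (-11 - 1*(-4))) = (-2 + 14) - 5*(-1 - (-11 + 4)) = 12 - 5*(-1 - 1*(-7)) = 12 - 5*(-1 + 7) = 12 - 5*6 = 12 - 30 = -18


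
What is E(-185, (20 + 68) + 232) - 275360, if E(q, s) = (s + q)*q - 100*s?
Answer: -332335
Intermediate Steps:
E(q, s) = -100*s + q*(q + s) (E(q, s) = (q + s)*q - 100*s = q*(q + s) - 100*s = -100*s + q*(q + s))
E(-185, (20 + 68) + 232) - 275360 = ((-185)² - 100*((20 + 68) + 232) - 185*((20 + 68) + 232)) - 275360 = (34225 - 100*(88 + 232) - 185*(88 + 232)) - 275360 = (34225 - 100*320 - 185*320) - 275360 = (34225 - 32000 - 59200) - 275360 = -56975 - 275360 = -332335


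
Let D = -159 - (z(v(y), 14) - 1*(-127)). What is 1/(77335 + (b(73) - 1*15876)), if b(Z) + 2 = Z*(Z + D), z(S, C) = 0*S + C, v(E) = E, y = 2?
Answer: 1/44886 ≈ 2.2279e-5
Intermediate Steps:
z(S, C) = C (z(S, C) = 0 + C = C)
D = -300 (D = -159 - (14 - 1*(-127)) = -159 - (14 + 127) = -159 - 1*141 = -159 - 141 = -300)
b(Z) = -2 + Z*(-300 + Z) (b(Z) = -2 + Z*(Z - 300) = -2 + Z*(-300 + Z))
1/(77335 + (b(73) - 1*15876)) = 1/(77335 + ((-2 + 73² - 300*73) - 1*15876)) = 1/(77335 + ((-2 + 5329 - 21900) - 15876)) = 1/(77335 + (-16573 - 15876)) = 1/(77335 - 32449) = 1/44886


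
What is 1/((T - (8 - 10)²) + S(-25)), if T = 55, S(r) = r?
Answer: 1/26 ≈ 0.038462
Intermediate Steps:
1/((T - (8 - 10)²) + S(-25)) = 1/((55 - (8 - 10)²) - 25) = 1/((55 - 1*(-2)²) - 25) = 1/((55 - 1*4) - 25) = 1/((55 - 4) - 25) = 1/(51 - 25) = 1/26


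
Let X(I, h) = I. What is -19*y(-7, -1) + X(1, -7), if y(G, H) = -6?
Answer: 115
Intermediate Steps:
-19*y(-7, -1) + X(1, -7) = -19*(-6) + 1 = 114 + 1 = 115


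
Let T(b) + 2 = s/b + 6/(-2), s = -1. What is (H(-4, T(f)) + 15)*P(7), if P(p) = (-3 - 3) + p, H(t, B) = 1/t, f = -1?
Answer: 59/4 ≈ 14.750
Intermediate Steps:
T(b) = -5 - 1/b (T(b) = -2 + (-1/b + 6/(-2)) = -2 + (-1/b + 6*(-½)) = -2 + (-1/b - 3) = -2 + (-3 - 1/b) = -5 - 1/b)
P(p) = -6 + p
(H(-4, T(f)) + 15)*P(7) = (1/(-4) + 15)*(-6 + 7) = (-¼ + 15)*1 = (59/4)*1 = 59/4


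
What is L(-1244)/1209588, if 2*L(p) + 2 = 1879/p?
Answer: -4367/3009454944 ≈ -1.4511e-6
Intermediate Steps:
L(p) = -1 + 1879/(2*p) (L(p) = -1 + (1879/p)/2 = -1 + 1879/(2*p))
L(-1244)/1209588 = ((1879/2 - 1*(-1244))/(-1244))/1209588 = -(1879/2 + 1244)/1244*(1/1209588) = -1/1244*4367/2*(1/1209588) = -4367/2488*1/1209588 = -4367/3009454944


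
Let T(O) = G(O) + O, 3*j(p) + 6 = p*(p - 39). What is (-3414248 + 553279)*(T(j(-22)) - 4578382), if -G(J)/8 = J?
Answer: 39322582698562/3 ≈ 1.3108e+13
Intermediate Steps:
j(p) = -2 + p*(-39 + p)/3 (j(p) = -2 + (p*(p - 39))/3 = -2 + (p*(-39 + p))/3 = -2 + p*(-39 + p)/3)
G(J) = -8*J
T(O) = -7*O (T(O) = -8*O + O = -7*O)
(-3414248 + 553279)*(T(j(-22)) - 4578382) = (-3414248 + 553279)*(-7*(-2 - 13*(-22) + (1/3)*(-22)**2) - 4578382) = -2860969*(-7*(-2 + 286 + (1/3)*484) - 4578382) = -2860969*(-7*(-2 + 286 + 484/3) - 4578382) = -2860969*(-7*1336/3 - 4578382) = -2860969*(-9352/3 - 4578382) = -2860969*(-13744498/3) = 39322582698562/3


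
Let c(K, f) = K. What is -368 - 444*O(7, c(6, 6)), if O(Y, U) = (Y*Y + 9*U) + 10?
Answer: -50540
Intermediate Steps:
O(Y, U) = 10 + Y² + 9*U (O(Y, U) = (Y² + 9*U) + 10 = 10 + Y² + 9*U)
-368 - 444*O(7, c(6, 6)) = -368 - 444*(10 + 7² + 9*6) = -368 - 444*(10 + 49 + 54) = -368 - 444*113 = -368 - 50172 = -50540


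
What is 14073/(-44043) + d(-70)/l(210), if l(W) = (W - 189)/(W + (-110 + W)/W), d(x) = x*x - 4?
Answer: 35299941021/719369 ≈ 49071.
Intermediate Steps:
d(x) = -4 + x² (d(x) = x² - 4 = -4 + x²)
l(W) = (-189 + W)/(W + (-110 + W)/W)
14073/(-44043) + d(-70)/l(210) = 14073/(-44043) + (-4 + (-70)²)/((210*(-189 + 210)/(-110 + 210 + 210²))) = 14073*(-1/44043) + (-4 + 4900)/((210*21/(-110 + 210 + 44100))) = -4691/14681 + 4896/((210*21/44200)) = -4691/14681 + 4896/((210*(1/44200)*21)) = -4691/14681 + 4896/(441/4420) = -4691/14681 + 4896*(4420/441) = -4691/14681 + 2404480/49 = 35299941021/719369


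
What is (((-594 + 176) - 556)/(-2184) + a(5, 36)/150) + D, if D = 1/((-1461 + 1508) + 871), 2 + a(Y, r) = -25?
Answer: 1115483/4176900 ≈ 0.26706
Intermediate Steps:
a(Y, r) = -27 (a(Y, r) = -2 - 25 = -27)
D = 1/918 (D = 1/(47 + 871) = 1/918 ≈ 0.0010893)
(((-594 + 176) - 556)/(-2184) + a(5, 36)/150) + D = (((-594 + 176) - 556)/(-2184) - 27/150) + 1/918 = ((-418 - 556)*(-1/2184) - 27*1/150) + 1/918 = (-974*(-1/2184) - 9/50) + 1/918 = (487/1092 - 9/50) + 1/918 = 7261/27300 + 1/918 = 1115483/4176900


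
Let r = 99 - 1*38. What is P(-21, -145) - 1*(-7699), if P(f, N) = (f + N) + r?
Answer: 7594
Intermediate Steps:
r = 61 (r = 99 - 38 = 61)
P(f, N) = 61 + N + f (P(f, N) = (f + N) + 61 = (N + f) + 61 = 61 + N + f)
P(-21, -145) - 1*(-7699) = (61 - 145 - 21) - 1*(-7699) = -105 + 7699 = 7594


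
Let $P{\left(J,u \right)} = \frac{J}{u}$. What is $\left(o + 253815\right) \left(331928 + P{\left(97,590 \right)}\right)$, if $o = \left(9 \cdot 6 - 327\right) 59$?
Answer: $\frac{23276084130918}{295} \approx 7.8902 \cdot 10^{10}$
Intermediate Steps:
$o = -16107$ ($o = \left(54 - 327\right) 59 = \left(-273\right) 59 = -16107$)
$\left(o + 253815\right) \left(331928 + P{\left(97,590 \right)}\right) = \left(-16107 + 253815\right) \left(331928 + \frac{97}{590}\right) = 237708 \left(331928 + 97 \cdot \frac{1}{590}\right) = 237708 \left(331928 + \frac{97}{590}\right) = 237708 \cdot \frac{195837617}{590} = \frac{23276084130918}{295}$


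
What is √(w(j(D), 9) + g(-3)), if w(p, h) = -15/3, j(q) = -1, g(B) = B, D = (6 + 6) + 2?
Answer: 2*I*√2 ≈ 2.8284*I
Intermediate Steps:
D = 14 (D = 12 + 2 = 14)
w(p, h) = -5 (w(p, h) = -15*⅓ = -5)
√(w(j(D), 9) + g(-3)) = √(-5 - 3) = √(-8) = 2*I*√2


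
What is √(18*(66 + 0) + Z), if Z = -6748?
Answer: 2*I*√1390 ≈ 74.565*I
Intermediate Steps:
√(18*(66 + 0) + Z) = √(18*(66 + 0) - 6748) = √(18*66 - 6748) = √(1188 - 6748) = √(-5560) = 2*I*√1390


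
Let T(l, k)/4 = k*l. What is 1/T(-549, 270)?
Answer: -1/592920 ≈ -1.6866e-6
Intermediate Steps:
T(l, k) = 4*k*l (T(l, k) = 4*(k*l) = 4*k*l)
1/T(-549, 270) = 1/(4*270*(-549)) = 1/(-592920) = -1/592920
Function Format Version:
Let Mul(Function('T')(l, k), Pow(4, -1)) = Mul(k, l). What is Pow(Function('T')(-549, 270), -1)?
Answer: Rational(-1, 592920) ≈ -1.6866e-6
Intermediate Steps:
Function('T')(l, k) = Mul(4, k, l) (Function('T')(l, k) = Mul(4, Mul(k, l)) = Mul(4, k, l))
Pow(Function('T')(-549, 270), -1) = Pow(Mul(4, 270, -549), -1) = Pow(-592920, -1) = Rational(-1, 592920)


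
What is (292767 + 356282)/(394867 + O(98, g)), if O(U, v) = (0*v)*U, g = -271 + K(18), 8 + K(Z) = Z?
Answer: 649049/394867 ≈ 1.6437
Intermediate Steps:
K(Z) = -8 + Z
g = -261 (g = -271 + (-8 + 18) = -271 + 10 = -261)
O(U, v) = 0 (O(U, v) = 0*U = 0)
(292767 + 356282)/(394867 + O(98, g)) = (292767 + 356282)/(394867 + 0) = 649049/394867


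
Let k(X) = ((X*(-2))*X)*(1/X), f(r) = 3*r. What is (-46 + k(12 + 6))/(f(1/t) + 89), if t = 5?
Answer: -205/224 ≈ -0.91518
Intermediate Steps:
k(X) = -2*X (k(X) = ((-2*X)*X)/X = (-2*X**2)/X = -2*X)
(-46 + k(12 + 6))/(f(1/t) + 89) = (-46 - 2*(12 + 6))/(3/5 + 89) = (-46 - 2*18)/(3*(1/5) + 89) = (-46 - 36)/(3/5 + 89) = -82/448/5 = -82*5/448 = -205/224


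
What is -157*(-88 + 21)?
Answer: 10519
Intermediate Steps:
-157*(-88 + 21) = -157*(-67) = 10519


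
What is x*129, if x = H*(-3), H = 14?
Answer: -5418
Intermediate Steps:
x = -42 (x = 14*(-3) = -42)
x*129 = -42*129 = -5418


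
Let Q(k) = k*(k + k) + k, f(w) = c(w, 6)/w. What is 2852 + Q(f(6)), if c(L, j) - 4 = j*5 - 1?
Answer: 2918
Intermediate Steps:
c(L, j) = 3 + 5*j (c(L, j) = 4 + (j*5 - 1) = 4 + (5*j - 1) = 4 + (-1 + 5*j) = 3 + 5*j)
f(w) = 33/w (f(w) = (3 + 5*6)/w = (3 + 30)/w = 33/w)
Q(k) = k + 2*k**2 (Q(k) = k*(2*k) + k = 2*k**2 + k = k + 2*k**2)
2852 + Q(f(6)) = 2852 + (33/6)*(1 + 2*(33/6)) = 2852 + (33*(1/6))*(1 + 2*(33*(1/6))) = 2852 + 11*(1 + 2*(11/2))/2 = 2852 + 11*(1 + 11)/2 = 2852 + (11/2)*12 = 2852 + 66 = 2918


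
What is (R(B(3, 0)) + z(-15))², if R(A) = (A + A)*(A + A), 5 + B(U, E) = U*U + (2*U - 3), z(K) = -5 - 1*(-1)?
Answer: 36864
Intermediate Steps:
z(K) = -4 (z(K) = -5 + 1 = -4)
B(U, E) = -8 + U² + 2*U (B(U, E) = -5 + (U*U + (2*U - 3)) = -5 + (U² + (-3 + 2*U)) = -5 + (-3 + U² + 2*U) = -8 + U² + 2*U)
R(A) = 4*A² (R(A) = (2*A)*(2*A) = 4*A²)
(R(B(3, 0)) + z(-15))² = (4*(-8 + 3² + 2*3)² - 4)² = (4*(-8 + 9 + 6)² - 4)² = (4*7² - 4)² = (4*49 - 4)² = (196 - 4)² = 192² = 36864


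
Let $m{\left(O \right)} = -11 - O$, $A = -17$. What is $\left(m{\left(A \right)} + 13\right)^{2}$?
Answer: $361$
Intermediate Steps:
$\left(m{\left(A \right)} + 13\right)^{2} = \left(\left(-11 - -17\right) + 13\right)^{2} = \left(\left(-11 + 17\right) + 13\right)^{2} = \left(6 + 13\right)^{2} = 19^{2} = 361$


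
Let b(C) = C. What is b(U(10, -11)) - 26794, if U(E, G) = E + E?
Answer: -26774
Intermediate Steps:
U(E, G) = 2*E
b(U(10, -11)) - 26794 = 2*10 - 26794 = 20 - 26794 = -26774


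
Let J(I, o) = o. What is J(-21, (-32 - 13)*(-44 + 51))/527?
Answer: -315/527 ≈ -0.59772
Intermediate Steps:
J(-21, (-32 - 13)*(-44 + 51))/527 = ((-32 - 13)*(-44 + 51))/527 = -45*7*(1/527) = -315*1/527 = -315/527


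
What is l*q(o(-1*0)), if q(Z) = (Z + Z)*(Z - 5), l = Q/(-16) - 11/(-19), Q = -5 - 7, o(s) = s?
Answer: 0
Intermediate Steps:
Q = -12
l = 101/76 (l = -12/(-16) - 11/(-19) = -12*(-1/16) - 11*(-1/19) = ¾ + 11/19 = 101/76 ≈ 1.3289)
q(Z) = 2*Z*(-5 + Z) (q(Z) = (2*Z)*(-5 + Z) = 2*Z*(-5 + Z))
l*q(o(-1*0)) = 101*(2*(-1*0)*(-5 - 1*0))/76 = 101*(2*0*(-5 + 0))/76 = 101*(2*0*(-5))/76 = (101/76)*0 = 0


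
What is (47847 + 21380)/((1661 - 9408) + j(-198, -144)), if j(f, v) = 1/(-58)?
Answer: -4015166/449327 ≈ -8.9360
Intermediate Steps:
j(f, v) = -1/58
(47847 + 21380)/((1661 - 9408) + j(-198, -144)) = (47847 + 21380)/((1661 - 9408) - 1/58) = 69227/(-7747 - 1/58) = 69227/(-449327/58) = 69227*(-58/449327) = -4015166/449327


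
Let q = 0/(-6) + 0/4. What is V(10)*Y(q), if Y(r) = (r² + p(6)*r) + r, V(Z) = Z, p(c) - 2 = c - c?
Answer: 0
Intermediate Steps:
p(c) = 2 (p(c) = 2 + (c - c) = 2 + 0 = 2)
q = 0 (q = 0*(-⅙) + 0*(¼) = 0 + 0 = 0)
Y(r) = r² + 3*r (Y(r) = (r² + 2*r) + r = r² + 3*r)
V(10)*Y(q) = 10*(0*(3 + 0)) = 10*(0*3) = 10*0 = 0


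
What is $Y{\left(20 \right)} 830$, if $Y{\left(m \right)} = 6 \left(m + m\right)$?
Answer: $199200$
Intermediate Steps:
$Y{\left(m \right)} = 12 m$ ($Y{\left(m \right)} = 6 \cdot 2 m = 12 m$)
$Y{\left(20 \right)} 830 = 12 \cdot 20 \cdot 830 = 240 \cdot 830 = 199200$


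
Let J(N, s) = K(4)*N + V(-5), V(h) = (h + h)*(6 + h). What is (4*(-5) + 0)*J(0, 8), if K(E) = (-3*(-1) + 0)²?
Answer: 200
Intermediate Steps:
K(E) = 9 (K(E) = (3 + 0)² = 3² = 9)
V(h) = 2*h*(6 + h) (V(h) = (2*h)*(6 + h) = 2*h*(6 + h))
J(N, s) = -10 + 9*N (J(N, s) = 9*N + 2*(-5)*(6 - 5) = 9*N + 2*(-5)*1 = 9*N - 10 = -10 + 9*N)
(4*(-5) + 0)*J(0, 8) = (4*(-5) + 0)*(-10 + 9*0) = (-20 + 0)*(-10 + 0) = -20*(-10) = 200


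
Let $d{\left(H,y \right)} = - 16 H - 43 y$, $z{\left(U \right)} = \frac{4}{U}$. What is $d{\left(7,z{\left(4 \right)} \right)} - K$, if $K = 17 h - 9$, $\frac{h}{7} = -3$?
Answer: $211$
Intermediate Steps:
$h = -21$ ($h = 7 \left(-3\right) = -21$)
$d{\left(H,y \right)} = - 43 y - 16 H$
$K = -366$ ($K = 17 \left(-21\right) - 9 = -357 - 9 = -366$)
$d{\left(7,z{\left(4 \right)} \right)} - K = \left(- 43 \cdot \frac{4}{4} - 112\right) - -366 = \left(- 43 \cdot 4 \cdot \frac{1}{4} - 112\right) + 366 = \left(\left(-43\right) 1 - 112\right) + 366 = \left(-43 - 112\right) + 366 = -155 + 366 = 211$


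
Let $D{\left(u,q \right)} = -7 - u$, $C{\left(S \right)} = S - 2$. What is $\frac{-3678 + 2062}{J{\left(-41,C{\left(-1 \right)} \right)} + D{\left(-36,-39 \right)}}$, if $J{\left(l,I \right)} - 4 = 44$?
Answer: $- \frac{1616}{77} \approx -20.987$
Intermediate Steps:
$C{\left(S \right)} = -2 + S$ ($C{\left(S \right)} = S - 2 = -2 + S$)
$J{\left(l,I \right)} = 48$ ($J{\left(l,I \right)} = 4 + 44 = 48$)
$\frac{-3678 + 2062}{J{\left(-41,C{\left(-1 \right)} \right)} + D{\left(-36,-39 \right)}} = \frac{-3678 + 2062}{48 - -29} = - \frac{1616}{48 + \left(-7 + 36\right)} = - \frac{1616}{48 + 29} = - \frac{1616}{77}$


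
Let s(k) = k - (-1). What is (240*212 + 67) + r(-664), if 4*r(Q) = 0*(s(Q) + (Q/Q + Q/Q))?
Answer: 50947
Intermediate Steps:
s(k) = 1 + k (s(k) = k - 1*(-1) = k + 1 = 1 + k)
r(Q) = 0 (r(Q) = (0*((1 + Q) + (Q/Q + Q/Q)))/4 = (0*((1 + Q) + (1 + 1)))/4 = (0*((1 + Q) + 2))/4 = (0*(3 + Q))/4 = (1/4)*0 = 0)
(240*212 + 67) + r(-664) = (240*212 + 67) + 0 = (50880 + 67) + 0 = 50947 + 0 = 50947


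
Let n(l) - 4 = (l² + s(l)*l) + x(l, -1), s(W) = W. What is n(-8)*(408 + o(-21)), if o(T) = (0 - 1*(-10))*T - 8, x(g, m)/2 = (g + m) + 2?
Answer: 22420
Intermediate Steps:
x(g, m) = 4 + 2*g + 2*m (x(g, m) = 2*((g + m) + 2) = 2*(2 + g + m) = 4 + 2*g + 2*m)
o(T) = -8 + 10*T (o(T) = (0 + 10)*T - 8 = 10*T - 8 = -8 + 10*T)
n(l) = 6 + 2*l + 2*l² (n(l) = 4 + ((l² + l*l) + (4 + 2*l + 2*(-1))) = 4 + ((l² + l²) + (4 + 2*l - 2)) = 4 + (2*l² + (2 + 2*l)) = 4 + (2 + 2*l + 2*l²) = 6 + 2*l + 2*l²)
n(-8)*(408 + o(-21)) = (6 + 2*(-8) + 2*(-8)²)*(408 + (-8 + 10*(-21))) = (6 - 16 + 2*64)*(408 + (-8 - 210)) = (6 - 16 + 128)*(408 - 218) = 118*190 = 22420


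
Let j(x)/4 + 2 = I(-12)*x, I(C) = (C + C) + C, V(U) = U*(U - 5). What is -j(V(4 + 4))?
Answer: 3464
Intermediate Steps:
V(U) = U*(-5 + U)
I(C) = 3*C (I(C) = 2*C + C = 3*C)
j(x) = -8 - 144*x (j(x) = -8 + 4*((3*(-12))*x) = -8 + 4*(-36*x) = -8 - 144*x)
-j(V(4 + 4)) = -(-8 - 144*(4 + 4)*(-5 + (4 + 4))) = -(-8 - 1152*(-5 + 8)) = -(-8 - 1152*3) = -(-8 - 144*24) = -(-8 - 3456) = -1*(-3464) = 3464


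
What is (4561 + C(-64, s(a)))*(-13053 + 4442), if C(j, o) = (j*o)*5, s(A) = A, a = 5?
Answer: -25497171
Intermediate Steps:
C(j, o) = 5*j*o
(4561 + C(-64, s(a)))*(-13053 + 4442) = (4561 + 5*(-64)*5)*(-13053 + 4442) = (4561 - 1600)*(-8611) = 2961*(-8611) = -25497171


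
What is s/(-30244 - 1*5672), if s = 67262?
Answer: -33631/17958 ≈ -1.8728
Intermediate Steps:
s/(-30244 - 1*5672) = 67262/(-30244 - 1*5672) = 67262/(-30244 - 5672) = 67262/(-35916) = 67262*(-1/35916) = -33631/17958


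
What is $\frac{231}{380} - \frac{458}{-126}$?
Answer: $\frac{101573}{23940} \approx 4.2428$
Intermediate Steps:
$\frac{231}{380} - \frac{458}{-126} = 231 \cdot \frac{1}{380} - - \frac{229}{63} = \frac{231}{380} + \frac{229}{63} = \frac{101573}{23940}$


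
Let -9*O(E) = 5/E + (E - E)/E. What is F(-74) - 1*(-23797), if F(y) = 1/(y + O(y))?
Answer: 1172691697/49279 ≈ 23797.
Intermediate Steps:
O(E) = -5/(9*E) (O(E) = -(5/E + (E - E)/E)/9 = -(5/E + 0/E)/9 = -(5/E + 0)/9 = -5/(9*E))
F(y) = 1/(y - 5/(9*y))
F(-74) - 1*(-23797) = 9*(-74)/(-5 + 9*(-74)**2) - 1*(-23797) = 9*(-74)/(-5 + 9*5476) + 23797 = 9*(-74)/(-5 + 49284) + 23797 = 9*(-74)/49279 + 23797 = 9*(-74)*(1/49279) + 23797 = -666/49279 + 23797 = 1172691697/49279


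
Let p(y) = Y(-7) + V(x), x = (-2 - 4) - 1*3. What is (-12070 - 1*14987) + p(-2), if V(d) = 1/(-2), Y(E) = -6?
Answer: -54127/2 ≈ -27064.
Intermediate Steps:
x = -9 (x = -6 - 3 = -9)
V(d) = -1/2
p(y) = -13/2 (p(y) = -6 - 1/2 = -13/2)
(-12070 - 1*14987) + p(-2) = (-12070 - 1*14987) - 13/2 = (-12070 - 14987) - 13/2 = -27057 - 13/2 = -54127/2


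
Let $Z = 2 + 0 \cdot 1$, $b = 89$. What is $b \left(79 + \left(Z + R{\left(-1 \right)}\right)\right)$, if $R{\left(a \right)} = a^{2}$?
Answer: $7298$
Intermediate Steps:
$Z = 2$ ($Z = 2 + 0 = 2$)
$b \left(79 + \left(Z + R{\left(-1 \right)}\right)\right) = 89 \left(79 + \left(2 + \left(-1\right)^{2}\right)\right) = 89 \left(79 + \left(2 + 1\right)\right) = 89 \left(79 + 3\right) = 89 \cdot 82 = 7298$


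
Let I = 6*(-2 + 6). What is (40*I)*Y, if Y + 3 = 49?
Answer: 44160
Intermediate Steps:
I = 24 (I = 6*4 = 24)
Y = 46 (Y = -3 + 49 = 46)
(40*I)*Y = (40*24)*46 = 960*46 = 44160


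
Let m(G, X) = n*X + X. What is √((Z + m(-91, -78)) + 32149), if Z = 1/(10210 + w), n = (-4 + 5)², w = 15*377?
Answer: √8052581328290/15865 ≈ 178.87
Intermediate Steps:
w = 5655
n = 1 (n = 1² = 1)
m(G, X) = 2*X (m(G, X) = 1*X + X = X + X = 2*X)
Z = 1/15865 (Z = 1/(10210 + 5655) = 1/15865 ≈ 6.3032e-5)
√((Z + m(-91, -78)) + 32149) = √((1/15865 + 2*(-78)) + 32149) = √((1/15865 - 156) + 32149) = √(-2474939/15865 + 32149) = √(507568946/15865) = √8052581328290/15865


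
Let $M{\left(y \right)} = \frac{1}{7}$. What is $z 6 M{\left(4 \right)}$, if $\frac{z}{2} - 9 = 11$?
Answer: $\frac{240}{7} \approx 34.286$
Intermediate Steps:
$M{\left(y \right)} = \frac{1}{7}$
$z = 40$ ($z = 18 + 2 \cdot 11 = 18 + 22 = 40$)
$z 6 M{\left(4 \right)} = 40 \cdot 6 \cdot \frac{1}{7} = 240 \cdot \frac{1}{7} = \frac{240}{7}$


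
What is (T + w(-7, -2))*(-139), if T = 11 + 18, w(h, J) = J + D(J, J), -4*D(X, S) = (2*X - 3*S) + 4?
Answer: -7089/2 ≈ -3544.5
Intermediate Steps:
D(X, S) = -1 - X/2 + 3*S/4 (D(X, S) = -((2*X - 3*S) + 4)/4 = -((-3*S + 2*X) + 4)/4 = -(4 - 3*S + 2*X)/4 = -1 - X/2 + 3*S/4)
w(h, J) = -1 + 5*J/4 (w(h, J) = J + (-1 - J/2 + 3*J/4) = J + (-1 + J/4) = -1 + 5*J/4)
T = 29
(T + w(-7, -2))*(-139) = (29 + (-1 + (5/4)*(-2)))*(-139) = (29 + (-1 - 5/2))*(-139) = (29 - 7/2)*(-139) = (51/2)*(-139) = -7089/2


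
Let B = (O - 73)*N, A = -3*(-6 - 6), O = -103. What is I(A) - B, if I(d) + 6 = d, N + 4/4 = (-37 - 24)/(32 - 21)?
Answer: -1122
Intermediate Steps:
A = 36 (A = -3*(-12) = 36)
N = -72/11 (N = -1 + (-37 - 24)/(32 - 21) = -1 - 61/11 = -72/11 ≈ -6.5455)
I(d) = -6 + d
B = 1152 (B = (-103 - 73)*(-72/11) = -176*(-72/11) = 1152)
I(A) - B = (-6 + 36) - 1*1152 = 30 - 1152 = -1122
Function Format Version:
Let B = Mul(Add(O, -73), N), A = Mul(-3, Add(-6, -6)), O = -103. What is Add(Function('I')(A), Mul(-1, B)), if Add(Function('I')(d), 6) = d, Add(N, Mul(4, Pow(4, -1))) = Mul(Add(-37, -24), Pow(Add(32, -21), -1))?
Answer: -1122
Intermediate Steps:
A = 36 (A = Mul(-3, -12) = 36)
N = Rational(-72, 11) (N = Add(-1, Mul(Add(-37, -24), Pow(Add(32, -21), -1))) = Add(-1, Mul(-61, Pow(11, -1))) = Add(-1, Mul(-61, Rational(1, 11))) = Add(-1, Rational(-61, 11)) = Rational(-72, 11) ≈ -6.5455)
Function('I')(d) = Add(-6, d)
B = 1152 (B = Mul(Add(-103, -73), Rational(-72, 11)) = Mul(-176, Rational(-72, 11)) = 1152)
Add(Function('I')(A), Mul(-1, B)) = Add(Add(-6, 36), Mul(-1, 1152)) = Add(30, -1152) = -1122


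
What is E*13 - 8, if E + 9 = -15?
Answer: -320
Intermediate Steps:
E = -24 (E = -9 - 15 = -24)
E*13 - 8 = -24*13 - 8 = -312 - 8 = -320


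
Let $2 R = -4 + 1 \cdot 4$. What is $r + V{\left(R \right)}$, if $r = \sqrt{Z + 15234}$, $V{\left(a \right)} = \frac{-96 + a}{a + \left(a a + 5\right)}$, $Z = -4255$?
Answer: $- \frac{96}{5} + \sqrt{10979} \approx 85.581$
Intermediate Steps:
$R = 0$ ($R = \frac{-4 + 1 \cdot 4}{2} = \frac{-4 + 4}{2} = \frac{1}{2} \cdot 0 = 0$)
$V{\left(a \right)} = \frac{-96 + a}{5 + a + a^{2}}$ ($V{\left(a \right)} = \frac{-96 + a}{a + \left(a^{2} + 5\right)} = \frac{-96 + a}{a + \left(5 + a^{2}\right)} = \frac{-96 + a}{5 + a + a^{2}}$)
$r = \sqrt{10979}$ ($r = \sqrt{-4255 + 15234} = \sqrt{10979} \approx 104.78$)
$r + V{\left(R \right)} = \sqrt{10979} + \frac{-96 + 0}{5 + 0 + 0^{2}} = \sqrt{10979} + \frac{1}{5 + 0 + 0} \left(-96\right) = \sqrt{10979} + \frac{1}{5} \left(-96\right) = \sqrt{10979} - \frac{96}{5} = - \frac{96}{5} + \sqrt{10979}$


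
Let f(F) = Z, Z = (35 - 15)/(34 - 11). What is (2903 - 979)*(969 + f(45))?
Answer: 42918668/23 ≈ 1.8660e+6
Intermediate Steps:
Z = 20/23 ≈ 0.86957
f(F) = 20/23
(2903 - 979)*(969 + f(45)) = (2903 - 979)*(969 + 20/23) = 1924*(22307/23) = 42918668/23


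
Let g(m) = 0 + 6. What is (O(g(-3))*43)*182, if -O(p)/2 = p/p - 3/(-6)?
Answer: -23478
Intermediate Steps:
g(m) = 6
O(p) = -3 (O(p) = -2*(p/p - 3/(-6)) = -2*(1 - 3*(-⅙)) = -2*(1 + ½) = -2*3/2 = -3)
(O(g(-3))*43)*182 = -3*43*182 = -129*182 = -23478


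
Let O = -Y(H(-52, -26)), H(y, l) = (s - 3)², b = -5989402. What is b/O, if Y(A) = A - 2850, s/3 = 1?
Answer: -2994701/1425 ≈ -2101.5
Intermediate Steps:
s = 3 (s = 3*1 = 3)
H(y, l) = 0 (H(y, l) = (3 - 3)² = 0² = 0)
Y(A) = -2850 + A
O = 2850 (O = -(-2850 + 0) = -1*(-2850) = 2850)
b/O = -5989402/2850 = -5989402*1/2850 = -2994701/1425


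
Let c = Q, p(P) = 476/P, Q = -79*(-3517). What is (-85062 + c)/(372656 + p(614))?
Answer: 59183767/114405630 ≈ 0.51731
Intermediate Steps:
Q = 277843
c = 277843
(-85062 + c)/(372656 + p(614)) = (-85062 + 277843)/(372656 + 476/614) = 192781/(372656 + 476*(1/614)) = 192781/(372656 + 238/307) = 192781/(114405630/307) = 192781*(307/114405630) = 59183767/114405630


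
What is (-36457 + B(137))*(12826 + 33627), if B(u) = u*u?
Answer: -821660664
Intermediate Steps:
B(u) = u**2
(-36457 + B(137))*(12826 + 33627) = (-36457 + 137**2)*(12826 + 33627) = (-36457 + 18769)*46453 = -17688*46453 = -821660664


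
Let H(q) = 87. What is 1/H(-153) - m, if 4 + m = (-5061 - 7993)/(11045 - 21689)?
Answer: 143281/51446 ≈ 2.7851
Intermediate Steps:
m = -14761/5322 (m = -4 + (-5061 - 7993)/(11045 - 21689) = -4 - 13054/(-10644) = -4 - 13054*(-1/10644) = -4 + 6527/5322 = -14761/5322 ≈ -2.7736)
1/H(-153) - m = 1/87 - 1*(-14761/5322) = 1/87 + 14761/5322 = 143281/51446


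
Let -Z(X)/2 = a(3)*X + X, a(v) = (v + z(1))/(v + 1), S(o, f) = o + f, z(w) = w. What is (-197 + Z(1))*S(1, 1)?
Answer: -402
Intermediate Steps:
S(o, f) = f + o
a(v) = 1 (a(v) = (v + 1)/(v + 1) = (1 + v)/(1 + v) = 1)
Z(X) = -4*X (Z(X) = -2*(1*X + X) = -2*(X + X) = -4*X)
(-197 + Z(1))*S(1, 1) = (-197 - 4*1)*(1 + 1) = (-197 - 4)*2 = -201*2 = -402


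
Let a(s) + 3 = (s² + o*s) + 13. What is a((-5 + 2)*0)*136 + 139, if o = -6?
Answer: 1499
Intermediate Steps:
a(s) = 10 + s² - 6*s (a(s) = -3 + ((s² - 6*s) + 13) = -3 + (13 + s² - 6*s) = 10 + s² - 6*s)
a((-5 + 2)*0)*136 + 139 = (10 + ((-5 + 2)*0)² - 6*(-5 + 2)*0)*136 + 139 = (10 + (-3*0)² - (-18)*0)*136 + 139 = (10 + 0² - 6*0)*136 + 139 = (10 + 0 + 0)*136 + 139 = 10*136 + 139 = 1360 + 139 = 1499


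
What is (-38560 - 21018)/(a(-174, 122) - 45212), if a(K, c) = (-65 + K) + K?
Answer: 59578/45625 ≈ 1.3058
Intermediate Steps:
a(K, c) = -65 + 2*K
(-38560 - 21018)/(a(-174, 122) - 45212) = (-38560 - 21018)/((-65 + 2*(-174)) - 45212) = -59578/((-65 - 348) - 45212) = -59578/(-413 - 45212) = -59578/(-45625) = -59578*(-1/45625) = 59578/45625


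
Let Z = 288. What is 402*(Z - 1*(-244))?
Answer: 213864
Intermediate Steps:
402*(Z - 1*(-244)) = 402*(288 - 1*(-244)) = 402*(288 + 244) = 402*532 = 213864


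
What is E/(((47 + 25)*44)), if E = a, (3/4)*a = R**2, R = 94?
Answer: 2209/594 ≈ 3.7189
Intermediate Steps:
a = 35344/3 (a = (4/3)*94**2 = (4/3)*8836 = 35344/3 ≈ 11781.)
E = 35344/3 ≈ 11781.
E/(((47 + 25)*44)) = 35344/(3*(((47 + 25)*44))) = 35344/(3*((72*44))) = (35344/3)/3168 = (35344/3)*(1/3168) = 2209/594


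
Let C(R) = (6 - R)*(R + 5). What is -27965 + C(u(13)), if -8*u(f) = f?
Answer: -1788113/64 ≈ -27939.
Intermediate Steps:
u(f) = -f/8
C(R) = (5 + R)*(6 - R) (C(R) = (6 - R)*(5 + R) = (5 + R)*(6 - R))
-27965 + C(u(13)) = -27965 + (30 - 1/8*13 - (-1/8*13)**2) = -27965 + (30 - 13/8 - (-13/8)**2) = -27965 + (30 - 13/8 - 1*169/64) = -27965 + (30 - 13/8 - 169/64) = -27965 + 1647/64 = -1788113/64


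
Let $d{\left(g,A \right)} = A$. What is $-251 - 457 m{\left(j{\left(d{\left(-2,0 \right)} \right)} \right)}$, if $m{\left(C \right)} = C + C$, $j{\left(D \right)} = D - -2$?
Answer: $-2079$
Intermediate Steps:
$j{\left(D \right)} = 2 + D$ ($j{\left(D \right)} = D + 2 = 2 + D$)
$m{\left(C \right)} = 2 C$
$-251 - 457 m{\left(j{\left(d{\left(-2,0 \right)} \right)} \right)} = -251 - 457 \cdot 2 \left(2 + 0\right) = -251 - 457 \cdot 2 \cdot 2 = -251 - 1828 = -2079$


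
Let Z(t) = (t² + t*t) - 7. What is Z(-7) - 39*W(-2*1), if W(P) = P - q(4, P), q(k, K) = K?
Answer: 91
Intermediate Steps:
W(P) = 0 (W(P) = P - P = 0)
Z(t) = -7 + 2*t² (Z(t) = (t² + t²) - 7 = 2*t² - 7 = -7 + 2*t²)
Z(-7) - 39*W(-2*1) = (-7 + 2*(-7)²) - 39*0 = (-7 + 2*49) + 0 = (-7 + 98) + 0 = 91 + 0 = 91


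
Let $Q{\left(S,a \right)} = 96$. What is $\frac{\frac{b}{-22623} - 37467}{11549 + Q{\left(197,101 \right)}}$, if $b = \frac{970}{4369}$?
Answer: $- \frac{3703234047199}{1150990484115} \approx -3.2174$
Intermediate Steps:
$b = \frac{970}{4369}$ ($b = 970 \cdot \frac{1}{4369} = \frac{970}{4369} \approx 0.22202$)
$\frac{\frac{b}{-22623} - 37467}{11549 + Q{\left(197,101 \right)}} = \frac{\frac{970}{4369 \left(-22623\right)} - 37467}{11549 + 96} = \frac{\frac{970}{4369} \left(- \frac{1}{22623}\right) - 37467}{11645} = \left(- \frac{970}{98839887} - 37467\right) \frac{1}{11645} = \left(- \frac{3703234047199}{98839887}\right) \frac{1}{11645} = - \frac{3703234047199}{1150990484115}$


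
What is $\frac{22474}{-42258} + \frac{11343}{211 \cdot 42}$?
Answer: $\frac{46694651}{62415066} \approx 0.74813$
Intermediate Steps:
$\frac{22474}{-42258} + \frac{11343}{211 \cdot 42} = 22474 \left(- \frac{1}{42258}\right) + \frac{11343}{8862} = - \frac{11237}{21129} + 11343 \cdot \frac{1}{8862} = - \frac{11237}{21129} + \frac{3781}{2954} = \frac{46694651}{62415066}$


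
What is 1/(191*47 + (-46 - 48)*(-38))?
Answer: 1/12549 ≈ 7.9688e-5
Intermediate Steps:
1/(191*47 + (-46 - 48)*(-38)) = 1/(8977 - 94*(-38)) = 1/(8977 + 3572) = 1/12549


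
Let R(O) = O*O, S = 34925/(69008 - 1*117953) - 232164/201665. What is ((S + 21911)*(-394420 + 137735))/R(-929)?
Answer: -170797389469271686/26211201587709 ≈ -6516.2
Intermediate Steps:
S = -3681283421/1974098685 (S = 34925/(69008 - 117953) - 232164*1/201665 = 34925/(-48945) - 232164/201665 = 34925*(-1/48945) - 232164/201665 = -6985/9789 - 232164/201665 = -3681283421/1974098685 ≈ -1.8648)
R(O) = O²
((S + 21911)*(-394420 + 137735))/R(-929) = ((-3681283421/1974098685 + 21911)*(-394420 + 137735))/((-929)²) = ((43250795003614/1974098685)*(-256685))/863041 = -170797389469271686/30370749*1/863041 = -170797389469271686/26211201587709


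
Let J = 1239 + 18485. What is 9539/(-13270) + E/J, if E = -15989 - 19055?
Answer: -163295279/65434370 ≈ -2.4956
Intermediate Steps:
E = -35044
J = 19724
9539/(-13270) + E/J = 9539/(-13270) - 35044/19724 = 9539*(-1/13270) - 35044*1/19724 = -9539/13270 - 8761/4931 = -163295279/65434370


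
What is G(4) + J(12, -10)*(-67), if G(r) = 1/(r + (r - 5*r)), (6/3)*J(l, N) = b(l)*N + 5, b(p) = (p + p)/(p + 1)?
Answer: 70337/156 ≈ 450.88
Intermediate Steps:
b(p) = 2*p/(1 + p) (b(p) = (2*p)/(1 + p) = 2*p/(1 + p))
J(l, N) = 5/2 + N*l/(1 + l) (J(l, N) = ((2*l/(1 + l))*N + 5)/2 = (2*N*l/(1 + l) + 5)/2 = (5 + 2*N*l/(1 + l))/2 = 5/2 + N*l/(1 + l))
G(r) = -1/(3*r) (G(r) = 1/(r - 4*r) = 1/(-3*r) = -1/(3*r))
G(4) + J(12, -10)*(-67) = -⅓/4 + ((5 + 5*12 + 2*(-10)*12)/(2*(1 + 12)))*(-67) = -⅓*¼ + ((½)*(5 + 60 - 240)/13)*(-67) = -1/12 + ((½)*(1/13)*(-175))*(-67) = -1/12 - 175/26*(-67) = -1/12 + 11725/26 = 70337/156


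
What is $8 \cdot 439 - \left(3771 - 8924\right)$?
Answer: $8665$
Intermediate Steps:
$8 \cdot 439 - \left(3771 - 8924\right) = 3512 - -5153 = 3512 + 5153 = 8665$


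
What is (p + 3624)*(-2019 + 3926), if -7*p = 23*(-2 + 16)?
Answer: 6823246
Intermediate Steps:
p = -46 (p = -23*(-2 + 16)/7 = -23*14/7 = -⅐*322 = -46)
(p + 3624)*(-2019 + 3926) = (-46 + 3624)*(-2019 + 3926) = 3578*1907 = 6823246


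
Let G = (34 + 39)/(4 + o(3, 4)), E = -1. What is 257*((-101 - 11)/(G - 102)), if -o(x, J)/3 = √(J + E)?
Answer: 40700576/168683 - 6303696*√3/168683 ≈ 176.56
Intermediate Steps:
o(x, J) = -3*√(-1 + J) (o(x, J) = -3*√(J - 1) = -3*√(-1 + J))
G = 73/(4 - 3*√3) (G = (34 + 39)/(4 - 3*√(-1 + 4)) = 73/(4 - 3*√3) ≈ -61.029)
257*((-101 - 11)/(G - 102)) = 257*((-101 - 11)/((-292/11 - 219*√3/11) - 102)) = 257*(-112/(-1414/11 - 219*√3/11)) = -28784/(-1414/11 - 219*√3/11)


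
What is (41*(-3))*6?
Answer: -738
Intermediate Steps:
(41*(-3))*6 = -123*6 = -738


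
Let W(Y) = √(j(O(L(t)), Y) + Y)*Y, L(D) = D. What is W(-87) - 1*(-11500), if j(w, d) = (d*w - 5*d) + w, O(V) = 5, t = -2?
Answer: 11500 - 87*I*√82 ≈ 11500.0 - 787.82*I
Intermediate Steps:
j(w, d) = w - 5*d + d*w (j(w, d) = (-5*d + d*w) + w = w - 5*d + d*w)
W(Y) = Y*√(5 + Y) (W(Y) = √((5 - 5*Y + Y*5) + Y)*Y = √((5 - 5*Y + 5*Y) + Y)*Y = √(5 + Y)*Y = Y*√(5 + Y))
W(-87) - 1*(-11500) = -87*√(5 - 87) - 1*(-11500) = -87*I*√82 + 11500 = 11500 - 87*I*√82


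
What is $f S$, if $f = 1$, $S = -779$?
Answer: $-779$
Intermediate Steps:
$f S = 1 \left(-779\right) = -779$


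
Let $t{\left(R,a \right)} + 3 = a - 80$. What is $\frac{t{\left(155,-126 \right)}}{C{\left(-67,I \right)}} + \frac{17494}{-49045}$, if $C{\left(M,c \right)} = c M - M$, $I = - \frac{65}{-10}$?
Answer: $\frac{691612}{3286015} \approx 0.21047$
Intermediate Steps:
$I = \frac{13}{2}$ ($I = \left(-65\right) \left(- \frac{1}{10}\right) = \frac{13}{2} \approx 6.5$)
$t{\left(R,a \right)} = -83 + a$ ($t{\left(R,a \right)} = -3 + \left(a - 80\right) = -3 + \left(-80 + a\right) = -83 + a$)
$C{\left(M,c \right)} = - M + M c$ ($C{\left(M,c \right)} = M c - M = - M + M c$)
$\frac{t{\left(155,-126 \right)}}{C{\left(-67,I \right)}} + \frac{17494}{-49045} = \frac{-83 - 126}{\left(-67\right) \left(-1 + \frac{13}{2}\right)} + \frac{17494}{-49045} = - \frac{209}{\left(-67\right) \frac{11}{2}} + 17494 \left(- \frac{1}{49045}\right) = - \frac{209}{- \frac{737}{2}} - \frac{17494}{49045} = \left(-209\right) \left(- \frac{2}{737}\right) - \frac{17494}{49045} = \frac{38}{67} - \frac{17494}{49045} = \frac{691612}{3286015}$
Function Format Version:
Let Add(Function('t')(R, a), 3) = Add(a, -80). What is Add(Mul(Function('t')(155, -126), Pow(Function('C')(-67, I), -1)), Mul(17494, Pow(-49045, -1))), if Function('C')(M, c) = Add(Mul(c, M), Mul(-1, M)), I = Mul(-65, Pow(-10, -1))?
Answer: Rational(691612, 3286015) ≈ 0.21047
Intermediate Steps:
I = Rational(13, 2) (I = Mul(-65, Rational(-1, 10)) = Rational(13, 2) ≈ 6.5000)
Function('t')(R, a) = Add(-83, a) (Function('t')(R, a) = Add(-3, Add(a, -80)) = Add(-3, Add(-80, a)) = Add(-83, a))
Function('C')(M, c) = Add(Mul(-1, M), Mul(M, c)) (Function('C')(M, c) = Add(Mul(M, c), Mul(-1, M)) = Add(Mul(-1, M), Mul(M, c)))
Add(Mul(Function('t')(155, -126), Pow(Function('C')(-67, I), -1)), Mul(17494, Pow(-49045, -1))) = Add(Mul(Add(-83, -126), Pow(Mul(-67, Add(-1, Rational(13, 2))), -1)), Mul(17494, Pow(-49045, -1))) = Add(Mul(-209, Pow(Mul(-67, Rational(11, 2)), -1)), Mul(17494, Rational(-1, 49045))) = Add(Mul(-209, Pow(Rational(-737, 2), -1)), Rational(-17494, 49045)) = Add(Mul(-209, Rational(-2, 737)), Rational(-17494, 49045)) = Add(Rational(38, 67), Rational(-17494, 49045)) = Rational(691612, 3286015)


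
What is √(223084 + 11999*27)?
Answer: √547057 ≈ 739.63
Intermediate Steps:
√(223084 + 11999*27) = √(223084 + 323973) = √547057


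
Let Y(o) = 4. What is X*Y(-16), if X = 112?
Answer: 448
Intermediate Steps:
X*Y(-16) = 112*4 = 448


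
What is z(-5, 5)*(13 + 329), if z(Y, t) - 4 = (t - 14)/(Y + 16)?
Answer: 11970/11 ≈ 1088.2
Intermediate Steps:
z(Y, t) = 4 + (-14 + t)/(16 + Y) (z(Y, t) = 4 + (t - 14)/(Y + 16) = 4 + (-14 + t)/(16 + Y))
z(-5, 5)*(13 + 329) = ((50 + 5 + 4*(-5))/(16 - 5))*(13 + 329) = ((50 + 5 - 20)/11)*342 = ((1/11)*35)*342 = (35/11)*342 = 11970/11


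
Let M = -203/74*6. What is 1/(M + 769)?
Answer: 37/27844 ≈ 0.0013288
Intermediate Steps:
M = -609/37 (M = -203*1/74*6 = -203/74*6 = -609/37 ≈ -16.459)
1/(M + 769) = 1/(-609/37 + 769) = 1/(27844/37) = 37/27844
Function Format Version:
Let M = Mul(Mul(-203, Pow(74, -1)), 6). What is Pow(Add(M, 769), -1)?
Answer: Rational(37, 27844) ≈ 0.0013288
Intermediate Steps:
M = Rational(-609, 37) (M = Mul(Mul(-203, Rational(1, 74)), 6) = Mul(Rational(-203, 74), 6) = Rational(-609, 37) ≈ -16.459)
Pow(Add(M, 769), -1) = Pow(Add(Rational(-609, 37), 769), -1) = Pow(Rational(27844, 37), -1) = Rational(37, 27844)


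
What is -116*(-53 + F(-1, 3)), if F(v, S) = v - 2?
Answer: 6496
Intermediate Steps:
F(v, S) = -2 + v
-116*(-53 + F(-1, 3)) = -116*(-53 + (-2 - 1)) = -116*(-53 - 3) = -116*(-56) = 6496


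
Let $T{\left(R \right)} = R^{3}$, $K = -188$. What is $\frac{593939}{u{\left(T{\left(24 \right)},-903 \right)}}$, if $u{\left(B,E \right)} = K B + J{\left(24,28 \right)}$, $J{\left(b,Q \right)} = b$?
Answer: $- \frac{593939}{2598888} \approx -0.22854$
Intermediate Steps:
$u{\left(B,E \right)} = 24 - 188 B$ ($u{\left(B,E \right)} = - 188 B + 24 = 24 - 188 B$)
$\frac{593939}{u{\left(T{\left(24 \right)},-903 \right)}} = \frac{593939}{24 - 188 \cdot 24^{3}} = \frac{593939}{24 - 2598912} = \frac{593939}{-2598888} = 593939 \left(- \frac{1}{2598888}\right) = - \frac{593939}{2598888}$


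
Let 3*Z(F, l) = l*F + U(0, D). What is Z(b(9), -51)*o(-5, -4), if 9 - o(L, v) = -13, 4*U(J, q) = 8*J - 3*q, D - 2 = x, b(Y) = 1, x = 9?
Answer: -869/2 ≈ -434.50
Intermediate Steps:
D = 11 (D = 2 + 9 = 11)
U(J, q) = 2*J - 3*q/4 (U(J, q) = (8*J - 3*q)/4 = (-3*q + 8*J)/4 = 2*J - 3*q/4)
o(L, v) = 22 (o(L, v) = 9 - 1*(-13) = 9 + 13 = 22)
Z(F, l) = -11/4 + F*l/3 (Z(F, l) = (l*F + (2*0 - 3/4*11))/3 = (F*l + (0 - 33/4))/3 = (F*l - 33/4)/3 = (-33/4 + F*l)/3 = -11/4 + F*l/3)
Z(b(9), -51)*o(-5, -4) = (-11/4 + (1/3)*1*(-51))*22 = (-11/4 - 17)*22 = -79/4*22 = -869/2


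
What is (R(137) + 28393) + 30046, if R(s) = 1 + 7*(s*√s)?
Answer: 58440 + 959*√137 ≈ 69665.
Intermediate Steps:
R(s) = 1 + 7*s^(3/2)
(R(137) + 28393) + 30046 = ((1 + 7*137^(3/2)) + 28393) + 30046 = ((1 + 7*(137*√137)) + 28393) + 30046 = ((1 + 959*√137) + 28393) + 30046 = (28394 + 959*√137) + 30046 = 58440 + 959*√137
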